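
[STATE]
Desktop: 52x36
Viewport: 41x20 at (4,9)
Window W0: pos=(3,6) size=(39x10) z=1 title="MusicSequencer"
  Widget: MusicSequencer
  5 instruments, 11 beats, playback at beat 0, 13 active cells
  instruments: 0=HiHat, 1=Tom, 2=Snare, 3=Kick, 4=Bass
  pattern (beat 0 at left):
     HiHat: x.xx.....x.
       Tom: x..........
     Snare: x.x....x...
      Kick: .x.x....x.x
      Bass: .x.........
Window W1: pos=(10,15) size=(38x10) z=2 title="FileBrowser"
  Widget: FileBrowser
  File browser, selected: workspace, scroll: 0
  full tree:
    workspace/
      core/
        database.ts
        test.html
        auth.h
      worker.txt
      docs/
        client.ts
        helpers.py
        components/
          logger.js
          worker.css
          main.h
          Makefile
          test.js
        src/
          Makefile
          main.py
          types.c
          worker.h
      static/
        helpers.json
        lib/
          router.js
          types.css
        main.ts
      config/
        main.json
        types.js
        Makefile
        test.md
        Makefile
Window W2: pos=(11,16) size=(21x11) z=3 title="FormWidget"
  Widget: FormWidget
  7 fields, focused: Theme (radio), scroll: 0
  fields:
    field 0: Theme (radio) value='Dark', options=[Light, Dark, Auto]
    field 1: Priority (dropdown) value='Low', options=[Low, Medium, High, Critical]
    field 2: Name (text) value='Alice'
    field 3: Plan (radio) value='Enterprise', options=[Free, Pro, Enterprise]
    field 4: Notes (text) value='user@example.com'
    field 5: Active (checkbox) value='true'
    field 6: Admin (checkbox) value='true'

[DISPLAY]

      ▼1234567890                    ┃   
 HiHat█·██·····█·                    ┃   
   Tom█··········                    ┃   
 Snare█·█····█···                    ┃   
  Kick·█·█····█·█                    ┃   
  Bass·█·········                    ┃   
━━━━━━┏━━━━━━━━━━━━━━━━━━━━━━━━━━━━━━━━━━
      ┃┏━━━━━━━━━━━━━━━━━━━┓             
      ┠┃ FormWidget        ┃─────────────
      ┃┠───────────────────┨             
      ┃┃> Theme:      ( ) L┃             
      ┃┃  Priority:   [Lo▼]┃             
      ┃┃  Name:       [Ali]┃             
      ┃┃  Plan:       ( ) F┃             
      ┃┃  Notes:      [use]┃             
      ┗┃  Active:     [x]  ┃━━━━━━━━━━━━━
       ┃  Admin:      [x]  ┃             
       ┗━━━━━━━━━━━━━━━━━━━┛             
                                         
                                         


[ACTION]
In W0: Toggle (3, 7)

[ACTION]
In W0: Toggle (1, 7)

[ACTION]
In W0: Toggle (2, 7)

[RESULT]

      ▼1234567890                    ┃   
 HiHat█·██·····█·                    ┃   
   Tom█······█···                    ┃   
 Snare█·█········                    ┃   
  Kick·█·█···██·█                    ┃   
  Bass·█·········                    ┃   
━━━━━━┏━━━━━━━━━━━━━━━━━━━━━━━━━━━━━━━━━━
      ┃┏━━━━━━━━━━━━━━━━━━━┓             
      ┠┃ FormWidget        ┃─────────────
      ┃┠───────────────────┨             
      ┃┃> Theme:      ( ) L┃             
      ┃┃  Priority:   [Lo▼]┃             
      ┃┃  Name:       [Ali]┃             
      ┃┃  Plan:       ( ) F┃             
      ┃┃  Notes:      [use]┃             
      ┗┃  Active:     [x]  ┃━━━━━━━━━━━━━
       ┃  Admin:      [x]  ┃             
       ┗━━━━━━━━━━━━━━━━━━━┛             
                                         
                                         


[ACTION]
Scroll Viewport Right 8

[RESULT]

1234567890                    ┃          
·██·····█·                    ┃          
······█···                    ┃          
·█········                    ┃          
█·█···██·█                    ┃          
█·········                    ┃          
━━━━━━━━━━━━━━━━━━━━━━━━━━━━━━━━━━━━┓    
┏━━━━━━━━━━━━━━━━━━━┓               ┃    
┃ FormWidget        ┃───────────────┨    
┠───────────────────┨               ┃    
┃> Theme:      ( ) L┃               ┃    
┃  Priority:   [Lo▼]┃               ┃    
┃  Name:       [Ali]┃               ┃    
┃  Plan:       ( ) F┃               ┃    
┃  Notes:      [use]┃               ┃    
┃  Active:     [x]  ┃━━━━━━━━━━━━━━━┛    
┃  Admin:      [x]  ┃                    
┗━━━━━━━━━━━━━━━━━━━┛                    
                                         
                                         


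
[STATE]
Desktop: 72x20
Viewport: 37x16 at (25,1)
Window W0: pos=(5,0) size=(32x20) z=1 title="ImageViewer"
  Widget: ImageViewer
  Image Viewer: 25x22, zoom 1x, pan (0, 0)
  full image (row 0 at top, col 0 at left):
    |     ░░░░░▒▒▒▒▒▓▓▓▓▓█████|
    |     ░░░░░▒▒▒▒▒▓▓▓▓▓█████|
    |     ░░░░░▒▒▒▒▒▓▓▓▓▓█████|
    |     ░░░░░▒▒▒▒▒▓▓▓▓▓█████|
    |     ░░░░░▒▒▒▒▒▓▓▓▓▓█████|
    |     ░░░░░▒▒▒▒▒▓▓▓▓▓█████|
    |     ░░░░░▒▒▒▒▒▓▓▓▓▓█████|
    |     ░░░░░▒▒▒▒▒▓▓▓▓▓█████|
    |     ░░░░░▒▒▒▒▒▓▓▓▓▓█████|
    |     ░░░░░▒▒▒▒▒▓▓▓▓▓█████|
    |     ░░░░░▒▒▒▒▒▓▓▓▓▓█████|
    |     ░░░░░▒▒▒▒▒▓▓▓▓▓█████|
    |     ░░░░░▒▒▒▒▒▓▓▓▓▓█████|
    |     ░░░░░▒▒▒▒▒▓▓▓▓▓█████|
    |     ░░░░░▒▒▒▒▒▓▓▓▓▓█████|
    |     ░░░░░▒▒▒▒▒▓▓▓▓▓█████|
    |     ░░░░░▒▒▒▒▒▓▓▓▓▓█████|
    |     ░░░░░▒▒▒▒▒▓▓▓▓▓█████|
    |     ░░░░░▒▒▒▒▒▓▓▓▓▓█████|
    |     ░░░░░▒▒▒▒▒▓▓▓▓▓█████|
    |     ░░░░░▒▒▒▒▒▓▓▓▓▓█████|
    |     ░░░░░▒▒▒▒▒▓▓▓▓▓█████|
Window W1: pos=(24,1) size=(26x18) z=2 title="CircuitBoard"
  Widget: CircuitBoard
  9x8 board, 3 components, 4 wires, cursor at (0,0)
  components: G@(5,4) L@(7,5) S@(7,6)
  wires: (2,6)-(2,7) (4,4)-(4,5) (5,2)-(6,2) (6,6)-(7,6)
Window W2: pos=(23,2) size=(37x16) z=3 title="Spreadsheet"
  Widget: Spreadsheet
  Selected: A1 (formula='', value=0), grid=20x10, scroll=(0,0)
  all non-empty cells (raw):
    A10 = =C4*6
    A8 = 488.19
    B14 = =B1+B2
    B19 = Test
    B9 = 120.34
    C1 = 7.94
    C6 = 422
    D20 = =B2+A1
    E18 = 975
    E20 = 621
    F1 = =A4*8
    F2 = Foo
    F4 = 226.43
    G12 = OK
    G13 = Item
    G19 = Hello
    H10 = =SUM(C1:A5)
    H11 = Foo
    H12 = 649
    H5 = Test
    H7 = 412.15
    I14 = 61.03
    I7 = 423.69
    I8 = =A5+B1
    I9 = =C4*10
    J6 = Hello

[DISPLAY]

━━━━━━━━━━━━━━━━━━━━━━━━┓            
━━━━━━━━━━━━━━━━━━━━━━━━━━━━━━━━━━┓  
Spreadsheet                       ┃  
──────────────────────────────────┨  
1:                                ┃  
      A       B       C       D   ┃  
----------------------------------┃  
 1      [0]       0    7.94       ┃  
 2        0       0       0       ┃  
 3        0       0       0       ┃  
 4        0       0       0       ┃  
 5        0       0       0       ┃  
 6        0       0     422       ┃  
 7        0       0       0       ┃  
 8   488.19       0       0       ┃  
 9        0  120.34       0       ┃  


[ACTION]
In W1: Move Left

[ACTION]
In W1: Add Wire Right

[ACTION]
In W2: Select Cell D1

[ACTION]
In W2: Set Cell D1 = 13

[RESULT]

━━━━━━━━━━━━━━━━━━━━━━━━┓            
━━━━━━━━━━━━━━━━━━━━━━━━━━━━━━━━━━┓  
Spreadsheet                       ┃  
──────────────────────────────────┨  
1: 13                             ┃  
      A       B       C       D   ┃  
----------------------------------┃  
 1        0       0    7.94    [13┃  
 2        0       0       0       ┃  
 3        0       0       0       ┃  
 4        0       0       0       ┃  
 5        0       0       0       ┃  
 6        0       0     422       ┃  
 7        0       0       0       ┃  
 8   488.19       0       0       ┃  
 9        0  120.34       0       ┃  


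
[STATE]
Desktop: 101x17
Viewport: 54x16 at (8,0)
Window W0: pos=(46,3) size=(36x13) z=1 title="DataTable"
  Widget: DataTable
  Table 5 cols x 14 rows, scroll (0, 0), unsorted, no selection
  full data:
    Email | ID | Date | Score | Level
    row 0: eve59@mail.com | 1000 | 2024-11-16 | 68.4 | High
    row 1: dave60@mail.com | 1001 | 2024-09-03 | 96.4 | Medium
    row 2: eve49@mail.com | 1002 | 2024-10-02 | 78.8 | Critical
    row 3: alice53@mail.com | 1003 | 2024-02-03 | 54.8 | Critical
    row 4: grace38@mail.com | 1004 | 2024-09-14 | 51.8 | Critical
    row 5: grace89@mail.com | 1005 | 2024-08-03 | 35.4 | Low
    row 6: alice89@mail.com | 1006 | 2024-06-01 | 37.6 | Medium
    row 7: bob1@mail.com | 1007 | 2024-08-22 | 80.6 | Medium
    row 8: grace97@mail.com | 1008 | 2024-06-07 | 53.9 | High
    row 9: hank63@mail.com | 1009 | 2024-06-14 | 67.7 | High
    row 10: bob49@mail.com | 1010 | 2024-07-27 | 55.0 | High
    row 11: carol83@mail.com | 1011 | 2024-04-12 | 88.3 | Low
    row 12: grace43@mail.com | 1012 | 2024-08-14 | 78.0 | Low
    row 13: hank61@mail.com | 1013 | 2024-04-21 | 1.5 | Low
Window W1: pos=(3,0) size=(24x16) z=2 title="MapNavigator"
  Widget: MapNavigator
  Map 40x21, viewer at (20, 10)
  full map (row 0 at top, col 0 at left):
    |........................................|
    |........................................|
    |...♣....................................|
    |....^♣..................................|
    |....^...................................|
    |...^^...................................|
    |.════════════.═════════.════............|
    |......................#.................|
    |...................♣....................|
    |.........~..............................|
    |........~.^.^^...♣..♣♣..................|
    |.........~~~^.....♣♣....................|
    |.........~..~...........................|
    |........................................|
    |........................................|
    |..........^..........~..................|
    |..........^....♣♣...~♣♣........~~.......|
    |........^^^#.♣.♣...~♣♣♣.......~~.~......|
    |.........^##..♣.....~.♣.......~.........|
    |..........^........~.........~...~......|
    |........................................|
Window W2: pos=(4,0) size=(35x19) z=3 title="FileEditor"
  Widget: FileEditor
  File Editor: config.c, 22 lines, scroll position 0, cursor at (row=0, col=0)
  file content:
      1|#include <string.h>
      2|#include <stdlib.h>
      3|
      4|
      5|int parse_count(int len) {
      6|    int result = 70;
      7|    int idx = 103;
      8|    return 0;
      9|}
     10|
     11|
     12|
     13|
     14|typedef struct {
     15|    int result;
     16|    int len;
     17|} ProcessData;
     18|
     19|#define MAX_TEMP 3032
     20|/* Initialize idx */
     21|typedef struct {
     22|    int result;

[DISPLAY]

━━━━━━━━━━━━━━━━━━━━━━━━━━━━━━┓                       
leEditor                      ┃                       
──────────────────────────────┨                       
clude <string.h>             ▲┃       ┏━━━━━━━━━━━━━━━
clude <stdlib.h>             █┃       ┃ DataTable     
                             ░┃       ┠───────────────
                             ░┃       ┃Email          
 parse_count(int len) {      ░┃       ┃───────────────
 int result = 70;            ░┃       ┃eve59@mail.com 
 int idx = 103;              ░┃       ┃dave60@mail.com
 return 0;                   ░┃       ┃eve49@mail.com 
                             ░┃       ┃alice53@mail.co
                             ░┃       ┃grace38@mail.co
                             ░┃       ┃grace89@mail.co
                             ░┃       ┃alice89@mail.co
                             ░┃       ┗━━━━━━━━━━━━━━━


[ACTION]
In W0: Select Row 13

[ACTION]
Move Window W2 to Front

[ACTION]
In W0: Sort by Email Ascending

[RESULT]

━━━━━━━━━━━━━━━━━━━━━━━━━━━━━━┓                       
leEditor                      ┃                       
──────────────────────────────┨                       
clude <string.h>             ▲┃       ┏━━━━━━━━━━━━━━━
clude <stdlib.h>             █┃       ┃ DataTable     
                             ░┃       ┠───────────────
                             ░┃       ┃Email          
 parse_count(int len) {      ░┃       ┃───────────────
 int result = 70;            ░┃       ┃alice53@mail.co
 int idx = 103;              ░┃       ┃alice89@mail.co
 return 0;                   ░┃       ┃bob1@mail.com  
                             ░┃       ┃bob49@mail.com 
                             ░┃       ┃carol83@mail.co
                             ░┃       ┃dave60@mail.com
                             ░┃       ┃eve49@mail.com 
                             ░┃       ┗━━━━━━━━━━━━━━━


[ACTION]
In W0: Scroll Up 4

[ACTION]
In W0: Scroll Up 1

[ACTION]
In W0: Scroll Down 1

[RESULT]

━━━━━━━━━━━━━━━━━━━━━━━━━━━━━━┓                       
leEditor                      ┃                       
──────────────────────────────┨                       
clude <string.h>             ▲┃       ┏━━━━━━━━━━━━━━━
clude <stdlib.h>             █┃       ┃ DataTable     
                             ░┃       ┠───────────────
                             ░┃       ┃Email          
 parse_count(int len) {      ░┃       ┃───────────────
 int result = 70;            ░┃       ┃alice89@mail.co
 int idx = 103;              ░┃       ┃bob1@mail.com  
 return 0;                   ░┃       ┃bob49@mail.com 
                             ░┃       ┃carol83@mail.co
                             ░┃       ┃dave60@mail.com
                             ░┃       ┃eve49@mail.com 
                             ░┃       ┃eve59@mail.com 
                             ░┃       ┗━━━━━━━━━━━━━━━


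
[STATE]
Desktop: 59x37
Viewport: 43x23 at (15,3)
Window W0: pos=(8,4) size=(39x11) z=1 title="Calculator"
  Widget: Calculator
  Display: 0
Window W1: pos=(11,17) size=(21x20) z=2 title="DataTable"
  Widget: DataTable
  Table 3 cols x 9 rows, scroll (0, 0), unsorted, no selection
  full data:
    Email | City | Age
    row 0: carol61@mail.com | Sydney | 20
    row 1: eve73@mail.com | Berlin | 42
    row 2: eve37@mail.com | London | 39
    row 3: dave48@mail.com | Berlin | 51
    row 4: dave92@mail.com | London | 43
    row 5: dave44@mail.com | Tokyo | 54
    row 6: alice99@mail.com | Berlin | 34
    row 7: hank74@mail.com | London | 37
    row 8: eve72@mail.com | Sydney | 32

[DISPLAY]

                                           
━━━━━━━━━━━━━━━━━━━━━━━━━━━━━━━┓           
lator                          ┃           
───────────────────────────────┨           
                              0┃           
──┬───┬───┐                    ┃           
8 │ 9 │ ÷ │                    ┃           
──┼───┼───┤                    ┃           
5 │ 6 │ × │                    ┃           
──┼───┼───┤                    ┃           
2 │ 3 │ - │                    ┃           
━━━━━━━━━━━━━━━━━━━━━━━━━━━━━━━┛           
                                           
                                           
━━━━━━━━━━━━━━━━┓                          
taTable         ┃                          
────────────────┨                          
il           │Ci┃                          
─────────────┼──┃                          
ol61@mail.com│Sy┃                          
73@mail.com  │Be┃                          
37@mail.com  │Lo┃                          
e48@mail.com │Be┃                          


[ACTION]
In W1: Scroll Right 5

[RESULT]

                                           
━━━━━━━━━━━━━━━━━━━━━━━━━━━━━━━┓           
lator                          ┃           
───────────────────────────────┨           
                              0┃           
──┬───┬───┐                    ┃           
8 │ 9 │ ÷ │                    ┃           
──┼───┼───┤                    ┃           
5 │ 6 │ × │                    ┃           
──┼───┼───┤                    ┃           
2 │ 3 │ - │                    ┃           
━━━━━━━━━━━━━━━━━━━━━━━━━━━━━━━┛           
                                           
                                           
━━━━━━━━━━━━━━━━┓                          
taTable         ┃                          
────────────────┨                          
        │City  │┃                          
────────┼──────┼┃                          
mail.com│Sydney│┃                          
il.com  │Berlin│┃                          
il.com  │London│┃                          
ail.com │Berlin│┃                          


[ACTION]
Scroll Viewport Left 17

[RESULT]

                                           
        ┏━━━━━━━━━━━━━━━━━━━━━━━━━━━━━━━━━━
        ┃ Calculator                       
        ┠──────────────────────────────────
        ┃                                  
        ┃┌───┬───┬───┬───┐                 
        ┃│ 7 │ 8 │ 9 │ ÷ │                 
        ┃├───┼───┼───┼───┤                 
        ┃│ 4 │ 5 │ 6 │ × │                 
        ┃├───┼───┼───┼───┤                 
        ┃│ 1 │ 2 │ 3 │ - │                 
        ┗━━━━━━━━━━━━━━━━━━━━━━━━━━━━━━━━━━
                                           
                                           
           ┏━━━━━━━━━━━━━━━━━━━┓           
           ┃ DataTable         ┃           
           ┠───────────────────┨           
           ┃           │City  │┃           
           ┃───────────┼──────┼┃           
           ┃61@mail.com│Sydney│┃           
           ┃@mail.com  │Berlin│┃           
           ┃@mail.com  │London│┃           
           ┃8@mail.com │Berlin│┃           


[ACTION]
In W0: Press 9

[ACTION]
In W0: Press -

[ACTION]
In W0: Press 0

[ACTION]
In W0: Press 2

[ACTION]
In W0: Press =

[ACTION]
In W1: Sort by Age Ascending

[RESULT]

                                           
        ┏━━━━━━━━━━━━━━━━━━━━━━━━━━━━━━━━━━
        ┃ Calculator                       
        ┠──────────────────────────────────
        ┃                                  
        ┃┌───┬───┬───┬───┐                 
        ┃│ 7 │ 8 │ 9 │ ÷ │                 
        ┃├───┼───┼───┼───┤                 
        ┃│ 4 │ 5 │ 6 │ × │                 
        ┃├───┼───┼───┼───┤                 
        ┃│ 1 │ 2 │ 3 │ - │                 
        ┗━━━━━━━━━━━━━━━━━━━━━━━━━━━━━━━━━━
                                           
                                           
           ┏━━━━━━━━━━━━━━━━━━━┓           
           ┃ DataTable         ┃           
           ┠───────────────────┨           
           ┃           │City  │┃           
           ┃───────────┼──────┼┃           
           ┃61@mail.com│Sydney│┃           
           ┃@mail.com  │Sydney│┃           
           ┃99@mail.com│Berlin│┃           
           ┃4@mail.com │London│┃           


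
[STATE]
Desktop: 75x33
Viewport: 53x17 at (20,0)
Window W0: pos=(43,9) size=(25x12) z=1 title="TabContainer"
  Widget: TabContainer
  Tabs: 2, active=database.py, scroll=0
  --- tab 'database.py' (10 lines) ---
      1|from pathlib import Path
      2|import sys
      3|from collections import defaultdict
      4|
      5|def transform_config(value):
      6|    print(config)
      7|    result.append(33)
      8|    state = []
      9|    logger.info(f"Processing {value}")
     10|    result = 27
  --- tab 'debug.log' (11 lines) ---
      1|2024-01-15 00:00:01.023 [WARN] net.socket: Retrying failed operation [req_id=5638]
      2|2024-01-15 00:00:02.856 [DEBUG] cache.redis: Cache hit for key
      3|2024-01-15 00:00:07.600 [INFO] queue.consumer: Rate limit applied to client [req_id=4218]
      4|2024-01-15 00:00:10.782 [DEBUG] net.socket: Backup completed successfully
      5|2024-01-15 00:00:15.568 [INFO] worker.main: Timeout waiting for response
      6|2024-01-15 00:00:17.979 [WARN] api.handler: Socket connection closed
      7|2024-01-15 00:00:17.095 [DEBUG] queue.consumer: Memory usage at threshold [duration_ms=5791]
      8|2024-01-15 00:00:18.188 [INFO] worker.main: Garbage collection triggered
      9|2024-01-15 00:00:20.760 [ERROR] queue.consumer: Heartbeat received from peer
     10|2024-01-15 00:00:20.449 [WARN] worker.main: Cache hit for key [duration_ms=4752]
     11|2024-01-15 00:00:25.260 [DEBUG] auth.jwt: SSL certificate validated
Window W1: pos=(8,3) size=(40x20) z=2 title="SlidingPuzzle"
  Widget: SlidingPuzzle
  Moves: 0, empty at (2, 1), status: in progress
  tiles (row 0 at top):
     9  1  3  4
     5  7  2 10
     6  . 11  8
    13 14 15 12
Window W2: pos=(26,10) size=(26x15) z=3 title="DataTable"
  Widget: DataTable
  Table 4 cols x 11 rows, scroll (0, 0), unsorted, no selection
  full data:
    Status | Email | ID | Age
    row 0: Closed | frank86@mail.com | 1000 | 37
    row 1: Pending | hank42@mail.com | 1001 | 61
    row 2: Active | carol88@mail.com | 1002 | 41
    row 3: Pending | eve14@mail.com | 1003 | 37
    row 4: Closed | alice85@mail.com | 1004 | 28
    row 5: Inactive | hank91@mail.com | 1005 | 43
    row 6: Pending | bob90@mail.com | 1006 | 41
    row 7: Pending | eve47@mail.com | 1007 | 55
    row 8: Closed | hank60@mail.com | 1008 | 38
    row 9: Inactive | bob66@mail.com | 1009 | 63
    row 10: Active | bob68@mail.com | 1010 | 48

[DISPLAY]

                                                     
                                                     
                                                     
━━━━━━━━━━━━━━━━━━━━━━━━━━━┓                         
zle                        ┃                         
───────────────────────────┨                         
────┬────┐                 ┃                         
  3 │  4 │                 ┃                         
────┼────┤                 ┃                         
  2 │ 10 │                 ┃━━━━━━━━━━━━━━━━━━━┓     
────┼─┏━━━━━━━━━━━━━━━━━━━━━━━━┓ainer          ┃     
 11 │ ┃ DataTable              ┃───────────────┨     
────┼─┠────────────────────────┨e.py]│ debug.lo┃     
 15 │ ┃Status  │Email          ┃───────────────┃     
────┴─┃────────┼───────────────┃hlib import Pat┃     
      ┃Closed  │frank86@mail.co┃ys             ┃     
      ┃Pending │hank42@mail.com┃lections import┃     


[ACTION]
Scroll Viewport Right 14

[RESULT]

                                                     
                                                     
                                                     
━━━━━━━━━━━━━━━━━━━━━━━━━┓                           
e                        ┃                           
─────────────────────────┨                           
──┬────┐                 ┃                           
3 │  4 │                 ┃                           
──┼────┤                 ┃                           
2 │ 10 │                 ┃━━━━━━━━━━━━━━━━━━━┓       
──┼─┏━━━━━━━━━━━━━━━━━━━━━━━━┓ainer          ┃       
1 │ ┃ DataTable              ┃───────────────┨       
──┼─┠────────────────────────┨e.py]│ debug.lo┃       
5 │ ┃Status  │Email          ┃───────────────┃       
──┴─┃────────┼───────────────┃hlib import Pat┃       
    ┃Closed  │frank86@mail.co┃ys             ┃       
    ┃Pending │hank42@mail.com┃lections import┃       


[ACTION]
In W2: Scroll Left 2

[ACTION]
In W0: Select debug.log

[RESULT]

                                                     
                                                     
                                                     
━━━━━━━━━━━━━━━━━━━━━━━━━┓                           
e                        ┃                           
─────────────────────────┨                           
──┬────┐                 ┃                           
3 │  4 │                 ┃                           
──┼────┤                 ┃                           
2 │ 10 │                 ┃━━━━━━━━━━━━━━━━━━━┓       
──┼─┏━━━━━━━━━━━━━━━━━━━━━━━━┓ainer          ┃       
1 │ ┃ DataTable              ┃───────────────┨       
──┼─┠────────────────────────┨e.py │[debug.lo┃       
5 │ ┃Status  │Email          ┃───────────────┃       
──┴─┃────────┼───────────────┃15 00:00:01.023┃       
    ┃Closed  │frank86@mail.co┃15 00:00:02.856┃       
    ┃Pending │hank42@mail.com┃15 00:00:07.600┃       


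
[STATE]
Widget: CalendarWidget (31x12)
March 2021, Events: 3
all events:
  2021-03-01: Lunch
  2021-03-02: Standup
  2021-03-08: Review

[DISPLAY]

           March 2021          
Mo Tu We Th Fr Sa Su           
 1*  2*  3  4  5  6  7         
 8*  9 10 11 12 13 14          
15 16 17 18 19 20 21           
22 23 24 25 26 27 28           
29 30 31                       
                               
                               
                               
                               
                               


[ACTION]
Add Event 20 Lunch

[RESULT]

           March 2021          
Mo Tu We Th Fr Sa Su           
 1*  2*  3  4  5  6  7         
 8*  9 10 11 12 13 14          
15 16 17 18 19 20* 21          
22 23 24 25 26 27 28           
29 30 31                       
                               
                               
                               
                               
                               


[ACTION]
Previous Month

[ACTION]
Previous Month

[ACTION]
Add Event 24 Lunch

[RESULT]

          January 2021         
Mo Tu We Th Fr Sa Su           
             1  2  3           
 4  5  6  7  8  9 10           
11 12 13 14 15 16 17           
18 19 20 21 22 23 24*          
25 26 27 28 29 30 31           
                               
                               
                               
                               
                               


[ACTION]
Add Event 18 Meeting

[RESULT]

          January 2021         
Mo Tu We Th Fr Sa Su           
             1  2  3           
 4  5  6  7  8  9 10           
11 12 13 14 15 16 17           
18* 19 20 21 22 23 24*         
25 26 27 28 29 30 31           
                               
                               
                               
                               
                               


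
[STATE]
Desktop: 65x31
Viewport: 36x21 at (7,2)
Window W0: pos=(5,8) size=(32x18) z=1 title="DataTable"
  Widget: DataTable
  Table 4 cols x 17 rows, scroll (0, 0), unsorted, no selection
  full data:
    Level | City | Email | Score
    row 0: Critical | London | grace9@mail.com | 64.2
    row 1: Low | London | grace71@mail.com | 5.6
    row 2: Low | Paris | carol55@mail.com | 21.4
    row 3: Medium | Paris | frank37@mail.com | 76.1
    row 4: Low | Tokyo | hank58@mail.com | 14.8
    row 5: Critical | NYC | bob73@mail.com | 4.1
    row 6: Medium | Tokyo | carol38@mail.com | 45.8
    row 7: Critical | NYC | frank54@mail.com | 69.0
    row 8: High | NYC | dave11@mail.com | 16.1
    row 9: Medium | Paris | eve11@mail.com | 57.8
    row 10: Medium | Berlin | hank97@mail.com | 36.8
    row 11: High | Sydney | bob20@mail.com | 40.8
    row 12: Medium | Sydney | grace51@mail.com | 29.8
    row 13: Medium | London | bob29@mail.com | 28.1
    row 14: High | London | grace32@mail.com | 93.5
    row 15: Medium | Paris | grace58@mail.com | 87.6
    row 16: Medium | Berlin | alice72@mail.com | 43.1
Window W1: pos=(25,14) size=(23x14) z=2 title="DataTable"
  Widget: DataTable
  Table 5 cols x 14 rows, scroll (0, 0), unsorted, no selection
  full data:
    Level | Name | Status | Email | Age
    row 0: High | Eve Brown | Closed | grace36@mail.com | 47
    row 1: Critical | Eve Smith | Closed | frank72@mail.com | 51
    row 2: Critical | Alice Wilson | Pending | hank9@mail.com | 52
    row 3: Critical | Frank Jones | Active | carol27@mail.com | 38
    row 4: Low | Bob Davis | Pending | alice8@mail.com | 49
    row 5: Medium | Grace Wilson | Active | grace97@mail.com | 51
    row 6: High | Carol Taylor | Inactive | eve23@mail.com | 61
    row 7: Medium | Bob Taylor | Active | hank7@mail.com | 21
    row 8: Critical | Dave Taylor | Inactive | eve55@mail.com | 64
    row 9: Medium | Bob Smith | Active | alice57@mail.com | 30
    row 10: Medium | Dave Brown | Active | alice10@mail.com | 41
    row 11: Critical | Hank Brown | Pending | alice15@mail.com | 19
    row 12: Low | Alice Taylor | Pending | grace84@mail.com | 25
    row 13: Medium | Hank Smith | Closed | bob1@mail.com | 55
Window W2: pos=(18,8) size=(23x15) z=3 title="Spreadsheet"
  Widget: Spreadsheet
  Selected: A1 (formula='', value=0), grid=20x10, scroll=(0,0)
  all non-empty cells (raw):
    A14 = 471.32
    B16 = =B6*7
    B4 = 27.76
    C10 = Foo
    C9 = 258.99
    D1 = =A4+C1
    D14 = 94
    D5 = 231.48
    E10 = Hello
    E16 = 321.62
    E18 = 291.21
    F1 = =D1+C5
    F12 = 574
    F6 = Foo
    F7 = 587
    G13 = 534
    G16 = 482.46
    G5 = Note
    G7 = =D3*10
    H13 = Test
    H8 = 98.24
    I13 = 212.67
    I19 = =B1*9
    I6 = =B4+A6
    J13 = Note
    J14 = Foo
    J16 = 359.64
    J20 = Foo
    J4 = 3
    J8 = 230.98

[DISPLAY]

                                    
                                    
                                    
                                    
                                    
                                    
━━━━━━━━━━━┏━━━━━━━━━━━━━━━━━━━━━┓  
DataTable  ┃ Spreadsheet         ┃  
───────────┠─────────────────────┨  
evel   │Cit┃A1:                  ┃  
───────┼───┃       A       B     ┃  
ritical│Lon┃---------------------┃  
ow     │Lon┃  1      [0]       0 ┃━━
ow     │Par┃  2        0       0 ┃  
edium  │Par┃  3        0       0 ┃──
ow     │Tok┃  4        0   27.76 ┃  
ritical│NYC┃  5        0       0 ┃──
edium  │Tok┃  6        0       0 ┃ow
ritical│NYC┃  7        0       0 ┃it
igh    │NYC┃  8        0       0 ┃Wi
edium  │Par┗━━━━━━━━━━━━━━━━━━━━━┛Jo


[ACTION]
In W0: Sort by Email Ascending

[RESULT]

                                    
                                    
                                    
                                    
                                    
                                    
━━━━━━━━━━━┏━━━━━━━━━━━━━━━━━━━━━┓  
DataTable  ┃ Spreadsheet         ┃  
───────────┠─────────────────────┨  
evel   │Cit┃A1:                  ┃  
───────┼───┃       A       B     ┃  
edium  │Ber┃---------------------┃  
igh    │Syd┃  1      [0]       0 ┃━━
edium  │Lon┃  2        0       0 ┃  
ritical│NYC┃  3        0       0 ┃──
edium  │Tok┃  4        0   27.76 ┃  
ow     │Par┃  5        0       0 ┃──
igh    │NYC┃  6        0       0 ┃ow
edium  │Par┃  7        0       0 ┃it
edium  │Par┃  8        0       0 ┃Wi
ritical│NYC┗━━━━━━━━━━━━━━━━━━━━━┛Jo


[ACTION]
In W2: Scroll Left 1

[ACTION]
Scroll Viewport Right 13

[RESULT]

                                    
                                    
                                    
                                    
                                    
                                    
━━━━━━━━━━━━━━━━━━━━┓               
Spreadsheet         ┃               
────────────────────┨               
1:                  ┃               
      A       B     ┃               
--------------------┃               
 1      [0]       0 ┃━━━━━━┓        
 2        0       0 ┃      ┃        
 3        0       0 ┃──────┨        
 4        0   27.76 ┃      ┃        
 5        0       0 ┃──────┃        
 6        0       0 ┃own   ┃        
 7        0       0 ┃ith   ┃        
 8        0       0 ┃Wilson┃        
━━━━━━━━━━━━━━━━━━━━┛Jones ┃        


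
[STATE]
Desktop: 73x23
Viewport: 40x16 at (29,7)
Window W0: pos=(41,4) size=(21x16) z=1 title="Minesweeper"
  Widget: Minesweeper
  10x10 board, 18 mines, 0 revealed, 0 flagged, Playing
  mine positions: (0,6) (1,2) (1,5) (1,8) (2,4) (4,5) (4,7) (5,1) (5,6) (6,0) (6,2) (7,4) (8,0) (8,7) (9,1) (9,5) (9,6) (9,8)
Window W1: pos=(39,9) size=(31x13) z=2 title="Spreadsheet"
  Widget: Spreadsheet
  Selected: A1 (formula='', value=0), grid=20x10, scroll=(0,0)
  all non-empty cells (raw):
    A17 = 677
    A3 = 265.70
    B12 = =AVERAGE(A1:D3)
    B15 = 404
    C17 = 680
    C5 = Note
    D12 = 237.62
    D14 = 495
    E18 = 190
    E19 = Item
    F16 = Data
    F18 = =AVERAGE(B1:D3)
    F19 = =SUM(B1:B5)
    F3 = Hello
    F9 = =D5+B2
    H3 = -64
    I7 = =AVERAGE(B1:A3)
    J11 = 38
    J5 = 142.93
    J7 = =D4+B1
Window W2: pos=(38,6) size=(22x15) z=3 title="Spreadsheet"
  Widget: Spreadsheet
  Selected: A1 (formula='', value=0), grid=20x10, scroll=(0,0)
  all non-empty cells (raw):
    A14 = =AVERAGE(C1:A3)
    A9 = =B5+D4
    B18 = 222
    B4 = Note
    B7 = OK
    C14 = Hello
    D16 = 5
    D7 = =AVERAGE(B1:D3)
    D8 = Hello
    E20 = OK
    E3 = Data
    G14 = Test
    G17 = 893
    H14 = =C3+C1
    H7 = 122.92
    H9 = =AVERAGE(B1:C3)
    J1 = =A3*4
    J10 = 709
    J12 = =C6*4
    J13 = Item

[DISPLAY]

         ┃ Spreadsheet        ┃ ┃       
         ┠────────────────────┨ ┃       
         ┃A1:                 ┃━━━━━━━━━
         ┃       A       B    ┃         
         ┃--------------------┃─────────
         ┃  1      [0]       0┃         
         ┃  2        0       0┃   C     
         ┃  3        0       0┃---------
         ┃  4        0Note    ┃       0 
         ┃  5        0       0┃       0 
         ┃  6        0       0┃       0 
         ┃  7        0OK      ┃       0 
         ┃  8        0       0┃Note     
         ┗━━━━━━━━━━━━━━━━━━━━┛       0 
          ┗━━━━━━━━━━━━━━━━━━━━━━━━━━━━━
                                        


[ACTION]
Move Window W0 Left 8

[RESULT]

    ┃■■■■┃ Spreadsheet        ┃         
    ┃■■■■┠────────────────────┨         
    ┃■■■■┃A1:                 ┃━━━━━━━━━
    ┃■■■■┃       A       B    ┃         
    ┃■■■■┃--------------------┃─────────
    ┃■■■■┃  1      [0]       0┃         
    ┃■■■■┃  2        0       0┃   C     
    ┃■■■■┃  3        0       0┃---------
    ┃■■■■┃  4        0Note    ┃       0 
    ┃■■■■┃  5        0       0┃       0 
    ┃    ┃  6        0       0┃       0 
    ┃    ┃  7        0OK      ┃       0 
    ┗━━━━┃  8        0       0┃Note     
         ┗━━━━━━━━━━━━━━━━━━━━┛       0 
          ┗━━━━━━━━━━━━━━━━━━━━━━━━━━━━━
                                        


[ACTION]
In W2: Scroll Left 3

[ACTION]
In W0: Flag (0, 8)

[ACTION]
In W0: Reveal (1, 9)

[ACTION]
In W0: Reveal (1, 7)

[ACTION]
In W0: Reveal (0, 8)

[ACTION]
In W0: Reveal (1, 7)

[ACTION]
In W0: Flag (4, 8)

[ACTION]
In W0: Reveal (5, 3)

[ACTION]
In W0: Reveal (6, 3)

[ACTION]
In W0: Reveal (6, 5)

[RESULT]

    ┃■■■■┃ Spreadsheet        ┃         
    ┃■■■■┠────────────────────┨         
    ┃■■■■┃A1:                 ┃━━━━━━━━━
    ┃■■■■┃       A       B    ┃         
    ┃■■■■┃--------------------┃─────────
    ┃■■■1┃  1      [0]       0┃         
    ┃■■■2┃  2        0       0┃   C     
    ┃■■■■┃  3        0       0┃---------
    ┃■■■■┃  4        0Note    ┃       0 
    ┃■■■■┃  5        0       0┃       0 
    ┃    ┃  6        0       0┃       0 
    ┃    ┃  7        0OK      ┃       0 
    ┗━━━━┃  8        0       0┃Note     
         ┗━━━━━━━━━━━━━━━━━━━━┛       0 
          ┗━━━━━━━━━━━━━━━━━━━━━━━━━━━━━
                                        
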